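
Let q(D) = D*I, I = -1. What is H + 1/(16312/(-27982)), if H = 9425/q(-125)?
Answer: 3004857/40780 ≈ 73.685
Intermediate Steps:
q(D) = -D (q(D) = D*(-1) = -D)
H = 377/5 (H = 9425/((-1*(-125))) = 9425/125 = 9425*(1/125) = 377/5 ≈ 75.400)
H + 1/(16312/(-27982)) = 377/5 + 1/(16312/(-27982)) = 377/5 + 1/(16312*(-1/27982)) = 377/5 + 1/(-8156/13991) = 377/5 - 13991/8156 = 3004857/40780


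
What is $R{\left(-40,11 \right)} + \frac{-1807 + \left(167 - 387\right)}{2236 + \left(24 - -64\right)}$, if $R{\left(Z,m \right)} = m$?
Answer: $\frac{23537}{2324} \approx 10.128$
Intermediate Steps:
$R{\left(-40,11 \right)} + \frac{-1807 + \left(167 - 387\right)}{2236 + \left(24 - -64\right)} = 11 + \frac{-1807 + \left(167 - 387\right)}{2236 + \left(24 - -64\right)} = 11 + \frac{-1807 - 220}{2236 + \left(24 + 64\right)} = 11 - \frac{2027}{2236 + 88} = 11 - \frac{2027}{2324} = \frac{23537}{2324}$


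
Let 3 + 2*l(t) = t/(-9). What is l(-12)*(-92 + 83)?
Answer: 15/2 ≈ 7.5000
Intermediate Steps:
l(t) = -3/2 - t/18 (l(t) = -3/2 + (t/(-9))/2 = -3/2 + (t*(-⅑))/2 = -3/2 + (-t/9)/2 = -3/2 - t/18)
l(-12)*(-92 + 83) = (-3/2 - 1/18*(-12))*(-92 + 83) = (-3/2 + ⅔)*(-9) = -⅚*(-9) = 15/2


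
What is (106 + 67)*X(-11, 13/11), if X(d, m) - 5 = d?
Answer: -1038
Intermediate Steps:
X(d, m) = 5 + d
(106 + 67)*X(-11, 13/11) = (106 + 67)*(5 - 11) = 173*(-6) = -1038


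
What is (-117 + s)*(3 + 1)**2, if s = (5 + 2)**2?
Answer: -1088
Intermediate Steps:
s = 49 (s = 7**2 = 49)
(-117 + s)*(3 + 1)**2 = (-117 + 49)*(3 + 1)**2 = -68*4**2 = -68*16 = -1088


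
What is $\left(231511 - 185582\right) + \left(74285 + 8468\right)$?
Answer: $128682$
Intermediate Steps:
$\left(231511 - 185582\right) + \left(74285 + 8468\right) = 45929 + 82753 = 128682$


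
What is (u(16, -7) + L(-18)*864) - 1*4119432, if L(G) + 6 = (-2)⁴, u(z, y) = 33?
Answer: -4110759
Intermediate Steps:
L(G) = 10 (L(G) = -6 + (-2)⁴ = -6 + 16 = 10)
(u(16, -7) + L(-18)*864) - 1*4119432 = (33 + 10*864) - 1*4119432 = (33 + 8640) - 4119432 = 8673 - 4119432 = -4110759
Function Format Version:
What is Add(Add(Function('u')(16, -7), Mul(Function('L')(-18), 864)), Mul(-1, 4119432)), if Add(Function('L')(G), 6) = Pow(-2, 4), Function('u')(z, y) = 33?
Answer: -4110759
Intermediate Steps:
Function('L')(G) = 10 (Function('L')(G) = Add(-6, Pow(-2, 4)) = Add(-6, 16) = 10)
Add(Add(Function('u')(16, -7), Mul(Function('L')(-18), 864)), Mul(-1, 4119432)) = Add(Add(33, Mul(10, 864)), Mul(-1, 4119432)) = Add(Add(33, 8640), -4119432) = Add(8673, -4119432) = -4110759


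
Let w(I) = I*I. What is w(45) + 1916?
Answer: 3941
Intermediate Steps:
w(I) = I²
w(45) + 1916 = 45² + 1916 = 2025 + 1916 = 3941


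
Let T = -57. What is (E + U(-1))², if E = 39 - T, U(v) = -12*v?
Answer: 11664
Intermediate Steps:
E = 96 (E = 39 - 1*(-57) = 39 + 57 = 96)
(E + U(-1))² = (96 - 12*(-1))² = (96 + 12)² = 108² = 11664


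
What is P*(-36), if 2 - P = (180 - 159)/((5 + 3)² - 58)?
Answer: 54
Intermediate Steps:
P = -3/2 (P = 2 - (180 - 159)/((5 + 3)² - 58) = 2 - 21/(8² - 58) = 2 - 21/(64 - 58) = 2 - 21/6 = 2 - 1*7/2 = 2 - 7/2 = -3/2 ≈ -1.5000)
P*(-36) = -3/2*(-36) = 54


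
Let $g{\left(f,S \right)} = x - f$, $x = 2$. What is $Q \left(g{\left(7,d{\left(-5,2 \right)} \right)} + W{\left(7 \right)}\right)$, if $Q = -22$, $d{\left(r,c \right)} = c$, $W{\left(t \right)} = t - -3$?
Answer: $-110$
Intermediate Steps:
$W{\left(t \right)} = 3 + t$ ($W{\left(t \right)} = t + 3 = 3 + t$)
$g{\left(f,S \right)} = 2 - f$
$Q \left(g{\left(7,d{\left(-5,2 \right)} \right)} + W{\left(7 \right)}\right) = - 22 \left(\left(2 - 7\right) + \left(3 + 7\right)\right) = - 22 \left(\left(2 - 7\right) + 10\right) = - 22 \left(-5 + 10\right) = \left(-22\right) 5 = -110$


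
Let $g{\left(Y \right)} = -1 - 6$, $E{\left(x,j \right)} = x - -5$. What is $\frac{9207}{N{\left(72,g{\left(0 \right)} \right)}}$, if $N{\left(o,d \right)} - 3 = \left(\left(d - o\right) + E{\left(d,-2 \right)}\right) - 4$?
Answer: $- \frac{9207}{82} \approx -112.28$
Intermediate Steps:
$E{\left(x,j \right)} = 5 + x$ ($E{\left(x,j \right)} = x + 5 = 5 + x$)
$g{\left(Y \right)} = -7$ ($g{\left(Y \right)} = -1 - 6 = -7$)
$N{\left(o,d \right)} = 4 - o + 2 d$ ($N{\left(o,d \right)} = 3 - \left(-1 + o - 2 d\right) = 3 + \left(1 - o + 2 d\right) = 4 - o + 2 d$)
$\frac{9207}{N{\left(72,g{\left(0 \right)} \right)}} = \frac{9207}{4 - 72 + 2 \left(-7\right)} = \frac{9207}{4 - 72 - 14} = \frac{9207}{-82} = 9207 \left(- \frac{1}{82}\right) = - \frac{9207}{82}$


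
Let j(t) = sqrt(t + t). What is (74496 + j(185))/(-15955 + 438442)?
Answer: 24832/140829 + sqrt(370)/422487 ≈ 0.17637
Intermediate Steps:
j(t) = sqrt(2)*sqrt(t) (j(t) = sqrt(2*t) = sqrt(2)*sqrt(t))
(74496 + j(185))/(-15955 + 438442) = (74496 + sqrt(2)*sqrt(185))/(-15955 + 438442) = (74496 + sqrt(370))/422487 = (74496 + sqrt(370))*(1/422487) = 24832/140829 + sqrt(370)/422487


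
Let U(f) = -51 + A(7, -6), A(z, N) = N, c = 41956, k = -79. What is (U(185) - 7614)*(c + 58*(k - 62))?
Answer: -259111038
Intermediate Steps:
U(f) = -57 (U(f) = -51 - 6 = -57)
(U(185) - 7614)*(c + 58*(k - 62)) = (-57 - 7614)*(41956 + 58*(-79 - 62)) = -7671*(41956 + 58*(-141)) = -7671*(41956 - 8178) = -7671*33778 = -259111038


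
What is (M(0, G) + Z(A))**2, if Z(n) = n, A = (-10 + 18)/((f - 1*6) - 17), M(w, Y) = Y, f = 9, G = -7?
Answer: 2809/49 ≈ 57.327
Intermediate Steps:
A = -4/7 (A = (-10 + 18)/((9 - 1*6) - 17) = 8/((9 - 6) - 17) = 8/(3 - 17) = 8/(-14) = 8*(-1/14) = -4/7 ≈ -0.57143)
(M(0, G) + Z(A))**2 = (-7 - 4/7)**2 = (-53/7)**2 = 2809/49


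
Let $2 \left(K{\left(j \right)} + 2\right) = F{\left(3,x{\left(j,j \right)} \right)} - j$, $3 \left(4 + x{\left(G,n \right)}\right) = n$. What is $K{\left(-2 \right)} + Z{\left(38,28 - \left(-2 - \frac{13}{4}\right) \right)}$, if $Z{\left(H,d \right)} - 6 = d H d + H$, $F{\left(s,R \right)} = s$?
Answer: $\frac{336447}{8} \approx 42056.0$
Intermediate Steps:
$x{\left(G,n \right)} = -4 + \frac{n}{3}$
$Z{\left(H,d \right)} = 6 + H + H d^{2}$ ($Z{\left(H,d \right)} = 6 + \left(d H d + H\right) = 6 + \left(H d d + H\right) = 6 + \left(H d^{2} + H\right) = 6 + \left(H + H d^{2}\right) = 6 + H + H d^{2}$)
$K{\left(j \right)} = - \frac{1}{2} - \frac{j}{2}$ ($K{\left(j \right)} = -2 + \frac{3 - j}{2} = -2 - \left(- \frac{3}{2} + \frac{j}{2}\right) = - \frac{1}{2} - \frac{j}{2}$)
$K{\left(-2 \right)} + Z{\left(38,28 - \left(-2 - \frac{13}{4}\right) \right)} = \left(- \frac{1}{2} - -1\right) + \left(6 + 38 + 38 \left(28 - \left(-2 - \frac{13}{4}\right)\right)^{2}\right) = \left(- \frac{1}{2} + 1\right) + \left(6 + 38 + 38 \left(28 - - \frac{21}{4}\right)^{2}\right) = \frac{1}{2} + \left(6 + 38 + 38 \left(28 + \left(\frac{13}{4} + 2\right)\right)^{2}\right) = \frac{1}{2} + \left(6 + 38 + 38 \left(28 + \frac{21}{4}\right)^{2}\right) = \frac{1}{2} + \left(6 + 38 + 38 \left(\frac{133}{4}\right)^{2}\right) = \frac{1}{2} + \left(6 + 38 + 38 \cdot \frac{17689}{16}\right) = \frac{1}{2} + \left(6 + 38 + \frac{336091}{8}\right) = \frac{1}{2} + \frac{336443}{8} = \frac{336447}{8}$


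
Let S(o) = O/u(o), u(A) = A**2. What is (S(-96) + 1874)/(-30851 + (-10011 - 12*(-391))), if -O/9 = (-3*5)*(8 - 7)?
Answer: -1918991/37038080 ≈ -0.051811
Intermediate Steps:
O = 135 (O = -9*(-3*5)*(8 - 7) = -(-135) = -9*(-15) = 135)
S(o) = 135/o**2 (S(o) = 135/(o**2) = 135/o**2)
(S(-96) + 1874)/(-30851 + (-10011 - 12*(-391))) = (135/(-96)**2 + 1874)/(-30851 + (-10011 - 12*(-391))) = (135*(1/9216) + 1874)/(-30851 + (-10011 + 4692)) = (15/1024 + 1874)/(-30851 - 5319) = (1918991/1024)/(-36170) = (1918991/1024)*(-1/36170) = -1918991/37038080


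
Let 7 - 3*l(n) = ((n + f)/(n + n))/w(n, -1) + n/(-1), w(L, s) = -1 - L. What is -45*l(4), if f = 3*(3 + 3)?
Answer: -693/4 ≈ -173.25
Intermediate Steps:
f = 18 (f = 3*6 = 18)
l(n) = 7/3 + n/3 - (18 + n)/(6*n*(-1 - n)) (l(n) = 7/3 - (((n + 18)/(n + n))/(-1 - n) + n/(-1))/3 = 7/3 - (((18 + n)/((2*n)))/(-1 - n) + n*(-1))/3 = 7/3 - (((18 + n)*(1/(2*n)))/(-1 - n) - n)/3 = 7/3 - (((18 + n)/(2*n))/(-1 - n) - n)/3 = 7/3 - ((18 + n)/(2*n*(-1 - n)) - n)/3 = 7/3 - (-n + (18 + n)/(2*n*(-1 - n)))/3 = 7/3 + (n/3 - (18 + n)/(6*n*(-1 - n))) = 7/3 + n/3 - (18 + n)/(6*n*(-1 - n)))
-45*l(4) = -15*(18 + 4 + 2*4*(1 + 4)*(7 + 4))/(2*4*(1 + 4)) = -15*(18 + 4 + 2*4*5*11)/(2*4*5) = -15*(18 + 4 + 440)/(2*4*5) = -15*462/(2*4*5) = -45*77/20 = -693/4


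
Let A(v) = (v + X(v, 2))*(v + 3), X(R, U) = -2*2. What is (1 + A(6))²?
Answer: 361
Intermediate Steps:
X(R, U) = -4
A(v) = (-4 + v)*(3 + v) (A(v) = (v - 4)*(v + 3) = (-4 + v)*(3 + v))
(1 + A(6))² = (1 + (-12 + 6² - 1*6))² = (1 + (-12 + 36 - 6))² = (1 + 18)² = 19² = 361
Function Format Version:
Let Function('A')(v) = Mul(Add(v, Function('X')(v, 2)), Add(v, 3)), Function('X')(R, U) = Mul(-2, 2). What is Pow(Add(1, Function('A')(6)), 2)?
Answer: 361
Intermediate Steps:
Function('X')(R, U) = -4
Function('A')(v) = Mul(Add(-4, v), Add(3, v)) (Function('A')(v) = Mul(Add(v, -4), Add(v, 3)) = Mul(Add(-4, v), Add(3, v)))
Pow(Add(1, Function('A')(6)), 2) = Pow(Add(1, Add(-12, Pow(6, 2), Mul(-1, 6))), 2) = Pow(Add(1, Add(-12, 36, -6)), 2) = Pow(Add(1, 18), 2) = Pow(19, 2) = 361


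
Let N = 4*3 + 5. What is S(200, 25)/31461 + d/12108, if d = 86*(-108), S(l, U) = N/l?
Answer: -4870145647/6348829800 ≈ -0.76709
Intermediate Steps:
N = 17 (N = 12 + 5 = 17)
S(l, U) = 17/l
d = -9288
S(200, 25)/31461 + d/12108 = (17/200)/31461 - 9288/12108 = (17*(1/200))*(1/31461) - 9288*1/12108 = (17/200)*(1/31461) - 774/1009 = 17/6292200 - 774/1009 = -4870145647/6348829800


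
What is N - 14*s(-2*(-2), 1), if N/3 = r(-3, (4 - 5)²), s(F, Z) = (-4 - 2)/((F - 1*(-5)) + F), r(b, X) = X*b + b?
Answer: -150/13 ≈ -11.538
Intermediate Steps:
r(b, X) = b + X*b
s(F, Z) = -6/(5 + 2*F) (s(F, Z) = -6/((F + 5) + F) = -6/((5 + F) + F) = -6/(5 + 2*F))
N = -18 (N = 3*(-3*(1 + (4 - 5)²)) = 3*(-3*(1 + (-1)²)) = 3*(-3*(1 + 1)) = 3*(-3*2) = 3*(-6) = -18)
N - 14*s(-2*(-2), 1) = -18 - (-84)/(5 + 2*(-2*(-2))) = -18 - (-84)/(5 + 2*4) = -18 - (-84)/(5 + 8) = -18 - (-84)/13 = -18 - 14*(-6/13) = -18 + 84/13 = -150/13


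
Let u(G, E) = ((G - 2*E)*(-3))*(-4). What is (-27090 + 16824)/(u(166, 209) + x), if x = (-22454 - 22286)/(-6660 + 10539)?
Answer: 19910907/5887418 ≈ 3.3819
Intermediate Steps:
x = -44740/3879 ≈ -11.534
u(G, E) = -24*E + 12*G (u(G, E) = (-3*G + 6*E)*(-4) = -24*E + 12*G)
(-27090 + 16824)/(u(166, 209) + x) = (-27090 + 16824)/((-24*209 + 12*166) - 44740/3879) = -10266/((-5016 + 1992) - 44740/3879) = -10266/(-3024 - 44740/3879) = -10266/(-11774836/3879) = -10266*(-3879/11774836) = 19910907/5887418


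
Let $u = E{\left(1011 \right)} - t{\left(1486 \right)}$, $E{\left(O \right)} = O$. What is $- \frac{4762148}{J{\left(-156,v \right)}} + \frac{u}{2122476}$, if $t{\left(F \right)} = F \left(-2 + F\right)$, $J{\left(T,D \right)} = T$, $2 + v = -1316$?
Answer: $\frac{842266748435}{27592188} \approx 30526.0$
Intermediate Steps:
$v = -1318$ ($v = -2 - 1316 = -1318$)
$u = -2204213$ ($u = 1011 - 1486 \left(-2 + 1486\right) = 1011 - 1486 \cdot 1484 = 1011 - 2205224 = -2204213$)
$- \frac{4762148}{J{\left(-156,v \right)}} + \frac{u}{2122476} = - \frac{4762148}{-156} - \frac{2204213}{2122476} = \left(-4762148\right) \left(- \frac{1}{156}\right) - \frac{2204213}{2122476} = \frac{1190537}{39} - \frac{2204213}{2122476} = \frac{842266748435}{27592188}$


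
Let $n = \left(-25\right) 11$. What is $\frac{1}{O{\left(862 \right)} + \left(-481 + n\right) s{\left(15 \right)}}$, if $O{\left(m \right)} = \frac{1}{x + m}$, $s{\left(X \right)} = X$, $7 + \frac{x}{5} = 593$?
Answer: $- \frac{3792}{43001279} \approx -8.8183 \cdot 10^{-5}$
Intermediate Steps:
$x = 2930$ ($x = -35 + 5 \cdot 593 = -35 + 2965 = 2930$)
$O{\left(m \right)} = \frac{1}{2930 + m}$
$n = -275$
$\frac{1}{O{\left(862 \right)} + \left(-481 + n\right) s{\left(15 \right)}} = \frac{1}{\frac{1}{2930 + 862} + \left(-481 - 275\right) 15} = \frac{1}{\frac{1}{3792} - 11340} = \frac{1}{- \frac{43001279}{3792}} = - \frac{3792}{43001279}$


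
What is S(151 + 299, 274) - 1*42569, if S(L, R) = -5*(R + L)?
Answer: -46189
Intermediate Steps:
S(L, R) = -5*L - 5*R (S(L, R) = -5*(L + R) = -5*L - 5*R)
S(151 + 299, 274) - 1*42569 = (-5*(151 + 299) - 5*274) - 1*42569 = (-5*450 - 1370) - 42569 = (-2250 - 1370) - 42569 = -3620 - 42569 = -46189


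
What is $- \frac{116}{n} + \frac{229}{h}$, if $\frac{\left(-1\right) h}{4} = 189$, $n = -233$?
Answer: $\frac{34339}{176148} \approx 0.19494$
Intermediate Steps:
$h = -756$ ($h = \left(-4\right) 189 = -756$)
$- \frac{116}{n} + \frac{229}{h} = - \frac{116}{-233} + \frac{229}{-756} = \left(-116\right) \left(- \frac{1}{233}\right) + 229 \left(- \frac{1}{756}\right) = \frac{116}{233} - \frac{229}{756} = \frac{34339}{176148}$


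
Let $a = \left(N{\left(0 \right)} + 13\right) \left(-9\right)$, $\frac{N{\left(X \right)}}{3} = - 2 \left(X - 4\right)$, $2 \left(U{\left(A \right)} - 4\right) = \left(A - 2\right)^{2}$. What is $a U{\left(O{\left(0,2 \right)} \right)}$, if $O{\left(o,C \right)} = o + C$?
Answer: $-1332$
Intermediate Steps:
$O{\left(o,C \right)} = C + o$
$U{\left(A \right)} = 4 + \frac{\left(-2 + A\right)^{2}}{2}$ ($U{\left(A \right)} = 4 + \frac{\left(A - 2\right)^{2}}{2} = 4 + \frac{\left(-2 + A\right)^{2}}{2}$)
$N{\left(X \right)} = 24 - 6 X$ ($N{\left(X \right)} = 3 \left(- 2 \left(X - 4\right)\right) = 3 \left(- 2 \left(-4 + X\right)\right) = 3 \left(8 - 2 X\right) = 24 - 6 X$)
$a = -333$ ($a = \left(\left(24 - 0\right) + 13\right) \left(-9\right) = \left(\left(24 + 0\right) + 13\right) \left(-9\right) = \left(24 + 13\right) \left(-9\right) = 37 \left(-9\right) = -333$)
$a U{\left(O{\left(0,2 \right)} \right)} = - 333 \left(4 + \frac{\left(-2 + \left(2 + 0\right)\right)^{2}}{2}\right) = - 333 \left(4 + \frac{\left(-2 + 2\right)^{2}}{2}\right) = - 333 \left(4 + \frac{0^{2}}{2}\right) = - 333 \left(4 + \frac{1}{2} \cdot 0\right) = - 333 \left(4 + 0\right) = \left(-333\right) 4 = -1332$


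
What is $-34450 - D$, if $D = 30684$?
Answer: $-65134$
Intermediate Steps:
$-34450 - D = -34450 - 30684 = -65134$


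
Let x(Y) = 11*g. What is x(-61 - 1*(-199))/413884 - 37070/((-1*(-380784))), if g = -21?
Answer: -1928830123/19700050632 ≈ -0.097910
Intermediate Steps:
x(Y) = -231 (x(Y) = 11*(-21) = -231)
x(-61 - 1*(-199))/413884 - 37070/((-1*(-380784))) = -231/413884 - 37070/((-1*(-380784))) = -231*1/413884 - 37070/380784 = -231/413884 - 37070*1/380784 = -231/413884 - 18535/190392 = -1928830123/19700050632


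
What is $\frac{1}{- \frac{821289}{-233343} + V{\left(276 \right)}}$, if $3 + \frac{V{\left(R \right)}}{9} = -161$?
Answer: $- \frac{77781}{114530993} \approx -0.00067913$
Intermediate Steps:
$V{\left(R \right)} = -1476$ ($V{\left(R \right)} = -27 + 9 \left(-161\right) = -27 - 1449 = -1476$)
$\frac{1}{- \frac{821289}{-233343} + V{\left(276 \right)}} = \frac{1}{- \frac{821289}{-233343} - 1476} = \frac{1}{\left(-821289\right) \left(- \frac{1}{233343}\right) - 1476} = \frac{1}{\frac{273763}{77781} - 1476} = \frac{1}{- \frac{114530993}{77781}} = - \frac{77781}{114530993}$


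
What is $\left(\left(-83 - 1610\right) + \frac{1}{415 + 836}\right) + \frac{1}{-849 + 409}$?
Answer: $- \frac{931895731}{550440} \approx -1693.0$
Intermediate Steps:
$\left(\left(-83 - 1610\right) + \frac{1}{415 + 836}\right) + \frac{1}{-849 + 409} = \left(-1693 + \frac{1}{1251}\right) + \frac{1}{-440} = \left(-1693 + \frac{1}{1251}\right) - \frac{1}{440} = - \frac{2117942}{1251} - \frac{1}{440} = - \frac{931895731}{550440}$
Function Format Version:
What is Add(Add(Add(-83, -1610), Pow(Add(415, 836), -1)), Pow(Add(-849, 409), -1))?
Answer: Rational(-931895731, 550440) ≈ -1693.0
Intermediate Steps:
Add(Add(Add(-83, -1610), Pow(Add(415, 836), -1)), Pow(Add(-849, 409), -1)) = Add(Add(-1693, Pow(1251, -1)), Pow(-440, -1)) = Add(Add(-1693, Rational(1, 1251)), Rational(-1, 440)) = Add(Rational(-2117942, 1251), Rational(-1, 440)) = Rational(-931895731, 550440)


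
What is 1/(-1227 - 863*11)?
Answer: -1/10720 ≈ -9.3284e-5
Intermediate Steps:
1/(-1227 - 863*11) = 1/(-1227 - 9493) = 1/(-10720) = -1/10720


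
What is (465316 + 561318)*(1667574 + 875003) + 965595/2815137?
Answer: 2449446946260020887/938379 ≈ 2.6103e+12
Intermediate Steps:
(465316 + 561318)*(1667574 + 875003) + 965595/2815137 = 1026634*2542577 + 965595*(1/2815137) = 2610295995818 + 321865/938379 = 2449446946260020887/938379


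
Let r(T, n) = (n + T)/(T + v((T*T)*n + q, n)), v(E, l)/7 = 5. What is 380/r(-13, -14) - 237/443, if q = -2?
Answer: -3709879/11961 ≈ -310.16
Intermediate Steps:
v(E, l) = 35 (v(E, l) = 7*5 = 35)
r(T, n) = (T + n)/(35 + T) (r(T, n) = (n + T)/(T + 35) = (T + n)/(35 + T))
380/r(-13, -14) - 237/443 = 380/(((-13 - 14)/(35 - 13))) - 237/443 = 380/((-27/22)) - 237*1/443 = 380/(((1/22)*(-27))) - 237/443 = 380/(-27/22) - 237/443 = 380*(-22/27) - 237/443 = -8360/27 - 237/443 = -3709879/11961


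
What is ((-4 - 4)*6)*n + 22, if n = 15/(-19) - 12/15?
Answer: 9338/95 ≈ 98.295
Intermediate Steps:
n = -151/95 (n = 15*(-1/19) - 12*1/15 = -15/19 - ⅘ = -151/95 ≈ -1.5895)
((-4 - 4)*6)*n + 22 = ((-4 - 4)*6)*(-151/95) + 22 = -8*6*(-151/95) + 22 = -48*(-151/95) + 22 = 7248/95 + 22 = 9338/95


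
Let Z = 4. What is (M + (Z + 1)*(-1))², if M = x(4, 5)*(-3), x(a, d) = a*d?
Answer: 4225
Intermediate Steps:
M = -60 (M = (4*5)*(-3) = 20*(-3) = -60)
(M + (Z + 1)*(-1))² = (-60 + (4 + 1)*(-1))² = (-60 + 5*(-1))² = (-60 - 5)² = (-65)² = 4225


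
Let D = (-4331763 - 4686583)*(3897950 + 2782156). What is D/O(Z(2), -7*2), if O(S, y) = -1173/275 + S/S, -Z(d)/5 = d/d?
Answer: 8283482243392950/449 ≈ 1.8449e+13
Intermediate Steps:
Z(d) = -5 (Z(d) = -5*d/d = -5*1 = -5)
D = -60243507224676 (D = -9018346*6680106 = -60243507224676)
O(S, y) = -898/275 (O(S, y) = -1173*1/275 + 1 = -1173/275 + 1 = -898/275)
D/O(Z(2), -7*2) = -60243507224676/(-898/275) = -60243507224676*(-275/898) = 8283482243392950/449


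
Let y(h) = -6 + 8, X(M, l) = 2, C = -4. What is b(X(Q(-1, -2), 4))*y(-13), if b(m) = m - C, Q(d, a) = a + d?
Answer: 12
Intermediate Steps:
y(h) = 2
b(m) = 4 + m (b(m) = m - 1*(-4) = m + 4 = 4 + m)
b(X(Q(-1, -2), 4))*y(-13) = (4 + 2)*2 = 6*2 = 12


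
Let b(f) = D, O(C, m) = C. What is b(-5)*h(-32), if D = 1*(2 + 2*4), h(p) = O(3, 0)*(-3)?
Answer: -90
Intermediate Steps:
h(p) = -9 (h(p) = 3*(-3) = -9)
D = 10 (D = 1*(2 + 8) = 1*10 = 10)
b(f) = 10
b(-5)*h(-32) = 10*(-9) = -90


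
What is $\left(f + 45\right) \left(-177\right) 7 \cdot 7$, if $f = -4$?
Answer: $-355593$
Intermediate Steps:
$\left(f + 45\right) \left(-177\right) 7 \cdot 7 = \left(-4 + 45\right) \left(-177\right) 7 \cdot 7 = 41 \left(-177\right) 49 = \left(-7257\right) 49 = -355593$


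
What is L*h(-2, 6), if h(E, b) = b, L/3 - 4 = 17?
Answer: 378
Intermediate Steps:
L = 63 (L = 12 + 3*17 = 12 + 51 = 63)
L*h(-2, 6) = 63*6 = 378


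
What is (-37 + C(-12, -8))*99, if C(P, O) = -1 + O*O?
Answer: 2574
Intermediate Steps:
C(P, O) = -1 + O²
(-37 + C(-12, -8))*99 = (-37 + (-1 + (-8)²))*99 = (-37 + (-1 + 64))*99 = (-37 + 63)*99 = 26*99 = 2574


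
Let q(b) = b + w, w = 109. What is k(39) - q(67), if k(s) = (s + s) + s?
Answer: -59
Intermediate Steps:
k(s) = 3*s (k(s) = 2*s + s = 3*s)
q(b) = 109 + b (q(b) = b + 109 = 109 + b)
k(39) - q(67) = 3*39 - (109 + 67) = 117 - 1*176 = 117 - 176 = -59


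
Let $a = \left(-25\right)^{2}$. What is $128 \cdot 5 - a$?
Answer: $15$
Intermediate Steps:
$a = 625$
$128 \cdot 5 - a = 128 \cdot 5 - 625 = 640 - 625 = 15$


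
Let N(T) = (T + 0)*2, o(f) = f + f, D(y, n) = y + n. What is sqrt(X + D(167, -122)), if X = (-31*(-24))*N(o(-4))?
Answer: I*sqrt(11859) ≈ 108.9*I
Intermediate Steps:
D(y, n) = n + y
o(f) = 2*f
N(T) = 2*T (N(T) = T*2 = 2*T)
X = -11904 (X = (-31*(-24))*(2*(2*(-4))) = 744*(2*(-8)) = 744*(-16) = -11904)
sqrt(X + D(167, -122)) = sqrt(-11904 + (-122 + 167)) = sqrt(-11904 + 45) = sqrt(-11859) = I*sqrt(11859)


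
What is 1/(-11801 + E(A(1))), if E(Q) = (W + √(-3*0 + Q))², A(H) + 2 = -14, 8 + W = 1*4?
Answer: -11801/139264625 + 32*I/139264625 ≈ -8.4738e-5 + 2.2978e-7*I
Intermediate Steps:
W = -4 (W = -8 + 1*4 = -8 + 4 = -4)
A(H) = -16 (A(H) = -2 - 14 = -16)
E(Q) = (-4 + √Q)² (E(Q) = (-4 + √(-3*0 + Q))² = (-4 + √(0 + Q))² = (-4 + √Q)²)
1/(-11801 + E(A(1))) = 1/(-11801 + (-4 + √(-16))²) = 1/(-11801 + (-4 + 4*I)²)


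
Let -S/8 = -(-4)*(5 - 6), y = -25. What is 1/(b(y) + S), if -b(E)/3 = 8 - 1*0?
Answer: 1/8 ≈ 0.12500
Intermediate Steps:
b(E) = -24 (b(E) = -3*(8 - 1*0) = -3*(8 + 0) = -3*8 = -24)
S = 32 (S = -(-8)*(-4*(5 - 6)) = -(-8)*(-4*(-1)) = -(-8)*4 = -8*(-4) = 32)
1/(b(y) + S) = 1/(-24 + 32) = 1/8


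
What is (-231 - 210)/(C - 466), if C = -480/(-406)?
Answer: 89523/94358 ≈ 0.94876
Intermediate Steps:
C = 240/203 (C = -480*(-1/406) = 240/203 ≈ 1.1823)
(-231 - 210)/(C - 466) = (-231 - 210)/(240/203 - 466) = -441/(-94358/203) = -441*(-203/94358) = 89523/94358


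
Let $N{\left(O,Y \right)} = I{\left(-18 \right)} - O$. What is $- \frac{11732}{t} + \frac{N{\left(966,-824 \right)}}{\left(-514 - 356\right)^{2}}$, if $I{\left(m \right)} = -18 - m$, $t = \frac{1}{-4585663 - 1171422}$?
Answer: $\frac{8520438591902839}{126150} \approx 6.7542 \cdot 10^{10}$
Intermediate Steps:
$t = - \frac{1}{5757085}$ ($t = \frac{1}{-5757085} = - \frac{1}{5757085} \approx -1.737 \cdot 10^{-7}$)
$N{\left(O,Y \right)} = - O$ ($N{\left(O,Y \right)} = \left(-18 - -18\right) - O = \left(-18 + 18\right) - O = 0 - O = - O$)
$- \frac{11732}{t} + \frac{N{\left(966,-824 \right)}}{\left(-514 - 356\right)^{2}} = - \frac{11732}{- \frac{1}{5757085}} + \frac{\left(-1\right) 966}{\left(-514 - 356\right)^{2}} = \left(-11732\right) \left(-5757085\right) - \frac{966}{\left(-870\right)^{2}} = 67542121220 - \frac{966}{756900} = 67542121220 - \frac{161}{126150} = \frac{8520438591902839}{126150}$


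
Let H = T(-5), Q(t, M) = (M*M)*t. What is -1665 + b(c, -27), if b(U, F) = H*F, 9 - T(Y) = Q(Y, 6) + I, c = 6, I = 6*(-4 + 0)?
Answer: -7416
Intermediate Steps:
I = -24 (I = 6*(-4) = -24)
Q(t, M) = t*M² (Q(t, M) = M²*t = t*M²)
T(Y) = 33 - 36*Y (T(Y) = 9 - (Y*6² - 24) = 9 - (Y*36 - 24) = 9 - (36*Y - 24) = 9 - (-24 + 36*Y) = 9 + (24 - 36*Y) = 33 - 36*Y)
H = 213 (H = 33 - 36*(-5) = 33 + 180 = 213)
b(U, F) = 213*F
-1665 + b(c, -27) = -1665 + 213*(-27) = -1665 - 5751 = -7416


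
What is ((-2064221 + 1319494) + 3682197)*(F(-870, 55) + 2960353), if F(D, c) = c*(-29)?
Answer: 8691262862260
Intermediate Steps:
F(D, c) = -29*c
((-2064221 + 1319494) + 3682197)*(F(-870, 55) + 2960353) = ((-2064221 + 1319494) + 3682197)*(-29*55 + 2960353) = (-744727 + 3682197)*(-1595 + 2960353) = 2937470*2958758 = 8691262862260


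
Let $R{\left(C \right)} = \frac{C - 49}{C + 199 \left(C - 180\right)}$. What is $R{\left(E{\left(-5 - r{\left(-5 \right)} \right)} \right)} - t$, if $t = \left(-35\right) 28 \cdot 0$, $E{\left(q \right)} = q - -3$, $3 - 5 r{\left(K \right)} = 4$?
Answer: $\frac{127}{90450} \approx 0.0014041$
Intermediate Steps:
$r{\left(K \right)} = - \frac{1}{5}$ ($r{\left(K \right)} = \frac{3}{5} - \frac{4}{5} = - \frac{1}{5}$)
$E{\left(q \right)} = 3 + q$ ($E{\left(q \right)} = q + 3 = 3 + q$)
$R{\left(C \right)} = \frac{-49 + C}{-35820 + 200 C}$ ($R{\left(C \right)} = \frac{-49 + C}{C + 199 \left(-180 + C\right)} = \frac{-49 + C}{C + \left(-35820 + 199 C\right)} = \frac{-49 + C}{-35820 + 200 C}$)
$t = 0$ ($t = \left(-980\right) 0 = 0$)
$R{\left(E{\left(-5 - r{\left(-5 \right)} \right)} \right)} - t = \frac{-49 + \left(3 - \frac{24}{5}\right)}{20 \left(-1791 + 10 \left(3 - \frac{24}{5}\right)\right)} - 0 = \frac{-49 + \left(3 + \left(-5 + \frac{1}{5}\right)\right)}{20 \left(-1791 + 10 \left(3 + \left(-5 + \frac{1}{5}\right)\right)\right)} + 0 = \frac{-49 + \left(3 - \frac{24}{5}\right)}{20 \left(-1791 + 10 \left(3 - \frac{24}{5}\right)\right)} + 0 = \frac{-49 - \frac{9}{5}}{20 \left(-1791 + 10 \left(- \frac{9}{5}\right)\right)} + 0 = \frac{1}{20} \frac{1}{-1791 - 18} \left(- \frac{254}{5}\right) + 0 = \frac{1}{20} \frac{1}{-1809} \left(- \frac{254}{5}\right) + 0 = \frac{1}{20} \left(- \frac{1}{1809}\right) \left(- \frac{254}{5}\right) + 0 = \frac{127}{90450} + 0 = \frac{127}{90450}$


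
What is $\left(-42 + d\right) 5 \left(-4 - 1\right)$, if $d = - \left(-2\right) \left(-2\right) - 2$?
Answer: $1200$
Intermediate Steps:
$d = -6$ ($d = \left(-1\right) 4 - 2 = -4 - 2 = -6$)
$\left(-42 + d\right) 5 \left(-4 - 1\right) = \left(-42 - 6\right) 5 \left(-4 - 1\right) = - 48 \cdot 5 \left(-5\right) = \left(-48\right) \left(-25\right) = 1200$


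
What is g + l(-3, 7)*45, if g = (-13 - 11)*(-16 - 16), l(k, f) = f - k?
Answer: 1218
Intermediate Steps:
g = 768 (g = -24*(-32) = 768)
g + l(-3, 7)*45 = 768 + (7 - 1*(-3))*45 = 768 + (7 + 3)*45 = 768 + 10*45 = 768 + 450 = 1218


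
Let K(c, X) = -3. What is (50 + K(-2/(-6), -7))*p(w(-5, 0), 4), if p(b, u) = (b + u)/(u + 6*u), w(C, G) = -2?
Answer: 47/14 ≈ 3.3571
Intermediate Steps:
p(b, u) = (b + u)/(7*u) (p(b, u) = (b + u)/((7*u)) = (b + u)*(1/(7*u)) = (b + u)/(7*u))
(50 + K(-2/(-6), -7))*p(w(-5, 0), 4) = (50 - 3)*((⅐)*(-2 + 4)/4) = 47*((⅐)*(¼)*2) = 47*(1/14) = 47/14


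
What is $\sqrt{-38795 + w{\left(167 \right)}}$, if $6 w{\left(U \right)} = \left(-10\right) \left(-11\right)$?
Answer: $\frac{i \sqrt{348990}}{3} \approx 196.92 i$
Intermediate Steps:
$w{\left(U \right)} = \frac{55}{3}$ ($w{\left(U \right)} = \frac{\left(-10\right) \left(-11\right)}{6} = \frac{1}{6} \cdot 110 = \frac{55}{3}$)
$\sqrt{-38795 + w{\left(167 \right)}} = \sqrt{-38795 + \frac{55}{3}} = \sqrt{- \frac{116330}{3}} = \frac{i \sqrt{348990}}{3}$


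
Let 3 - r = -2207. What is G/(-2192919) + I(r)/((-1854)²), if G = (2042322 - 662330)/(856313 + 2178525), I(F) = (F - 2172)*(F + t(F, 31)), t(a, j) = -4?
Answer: 23245145778199231/953161126024981023 ≈ 0.024387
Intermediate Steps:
r = 2210 (r = 3 - 1*(-2207) = 3 + 2207 = 2210)
I(F) = (-2172 + F)*(-4 + F) (I(F) = (F - 2172)*(F - 4) = (-2172 + F)*(-4 + F))
G = 689996/1517419 (G = 1379992/3034838 = 1379992*(1/3034838) = 689996/1517419 ≈ 0.45472)
G/(-2192919) + I(r)/((-1854)²) = (689996/1517419)/(-2192919) + (8688 + 2210² - 2176*2210)/((-1854)²) = (689996/1517419)*(-1/2192919) + (8688 + 4884100 - 4808960)/3437316 = -689996/3327576956061 + 83828*(1/3437316) = -689996/3327576956061 + 20957/859329 = 23245145778199231/953161126024981023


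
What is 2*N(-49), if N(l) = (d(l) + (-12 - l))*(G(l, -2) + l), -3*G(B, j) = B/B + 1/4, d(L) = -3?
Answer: -10081/3 ≈ -3360.3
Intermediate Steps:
G(B, j) = -5/12 (G(B, j) = -(B/B + 1/4)/3 = -(1 + 1*(¼))/3 = -(1 + ¼)/3 = -⅓*5/4 = -5/12)
N(l) = (-15 - l)*(-5/12 + l) (N(l) = (-3 + (-12 - l))*(-5/12 + l) = (-15 - l)*(-5/12 + l))
2*N(-49) = 2*(25/4 - 1*(-49)² - 175/12*(-49)) = 2*(25/4 - 1*2401 + 8575/12) = 2*(25/4 - 2401 + 8575/12) = 2*(-10081/6) = -10081/3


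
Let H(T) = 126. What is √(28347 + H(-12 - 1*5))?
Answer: √28473 ≈ 168.74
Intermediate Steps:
√(28347 + H(-12 - 1*5)) = √(28347 + 126) = √28473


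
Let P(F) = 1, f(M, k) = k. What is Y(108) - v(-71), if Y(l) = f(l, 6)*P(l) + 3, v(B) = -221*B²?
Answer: 1114070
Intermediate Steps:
Y(l) = 9 (Y(l) = 6*1 + 3 = 6 + 3 = 9)
Y(108) - v(-71) = 9 - (-221)*(-71)² = 9 - (-221)*5041 = 9 - 1*(-1114061) = 9 + 1114061 = 1114070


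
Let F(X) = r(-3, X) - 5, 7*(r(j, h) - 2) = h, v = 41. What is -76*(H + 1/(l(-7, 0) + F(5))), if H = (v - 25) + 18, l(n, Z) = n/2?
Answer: -208240/81 ≈ -2570.9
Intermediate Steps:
r(j, h) = 2 + h/7
l(n, Z) = n/2 (l(n, Z) = n*(1/2) = n/2)
H = 34 (H = (41 - 25) + 18 = 16 + 18 = 34)
F(X) = -3 + X/7 (F(X) = (2 + X/7) - 5 = -3 + X/7)
-76*(H + 1/(l(-7, 0) + F(5))) = -76*(34 + 1/((1/2)*(-7) + (-3 + (1/7)*5))) = -76*(34 + 1/(-7/2 + (-3 + 5/7))) = -76*(34 + 1/(-7/2 - 16/7)) = -76*(34 + 1/(-81/14)) = -76*(34 - 14/81) = -76*2740/81 = -208240/81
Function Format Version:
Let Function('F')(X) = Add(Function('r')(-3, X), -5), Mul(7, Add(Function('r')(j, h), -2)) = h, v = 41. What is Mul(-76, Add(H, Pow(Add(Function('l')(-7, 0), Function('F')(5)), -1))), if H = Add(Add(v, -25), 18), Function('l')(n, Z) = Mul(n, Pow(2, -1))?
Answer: Rational(-208240, 81) ≈ -2570.9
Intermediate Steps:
Function('r')(j, h) = Add(2, Mul(Rational(1, 7), h))
Function('l')(n, Z) = Mul(Rational(1, 2), n) (Function('l')(n, Z) = Mul(n, Rational(1, 2)) = Mul(Rational(1, 2), n))
H = 34 (H = Add(Add(41, -25), 18) = Add(16, 18) = 34)
Function('F')(X) = Add(-3, Mul(Rational(1, 7), X)) (Function('F')(X) = Add(Add(2, Mul(Rational(1, 7), X)), -5) = Add(-3, Mul(Rational(1, 7), X)))
Mul(-76, Add(H, Pow(Add(Function('l')(-7, 0), Function('F')(5)), -1))) = Mul(-76, Add(34, Pow(Add(Mul(Rational(1, 2), -7), Add(-3, Mul(Rational(1, 7), 5))), -1))) = Mul(-76, Add(34, Pow(Add(Rational(-7, 2), Add(-3, Rational(5, 7))), -1))) = Mul(-76, Add(34, Pow(Add(Rational(-7, 2), Rational(-16, 7)), -1))) = Mul(-76, Add(34, Pow(Rational(-81, 14), -1))) = Mul(-76, Add(34, Rational(-14, 81))) = Mul(-76, Rational(2740, 81)) = Rational(-208240, 81)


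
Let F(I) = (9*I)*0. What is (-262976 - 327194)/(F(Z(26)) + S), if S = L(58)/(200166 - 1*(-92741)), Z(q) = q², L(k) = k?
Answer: -86432462095/29 ≈ -2.9804e+9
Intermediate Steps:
S = 58/292907 (S = 58/(200166 - 1*(-92741)) = 58/(200166 + 92741) = 58/292907 ≈ 0.00019802)
F(I) = 0
(-262976 - 327194)/(F(Z(26)) + S) = (-262976 - 327194)/(0 + 58/292907) = -590170/58/292907 = -590170*292907/58 = -86432462095/29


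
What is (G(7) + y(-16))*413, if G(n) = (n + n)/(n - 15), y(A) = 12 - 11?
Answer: -1239/4 ≈ -309.75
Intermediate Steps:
y(A) = 1
G(n) = 2*n/(-15 + n) (G(n) = (2*n)/(-15 + n) = 2*n/(-15 + n))
(G(7) + y(-16))*413 = (2*7/(-15 + 7) + 1)*413 = (2*7/(-8) + 1)*413 = (2*7*(-⅛) + 1)*413 = (-7/4 + 1)*413 = -¾*413 = -1239/4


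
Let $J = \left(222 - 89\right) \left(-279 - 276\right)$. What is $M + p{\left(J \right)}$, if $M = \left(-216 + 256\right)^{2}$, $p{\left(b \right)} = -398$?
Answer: $1202$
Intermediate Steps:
$J = -73815$ ($J = 133 \left(-555\right) = -73815$)
$M = 1600$ ($M = 40^{2} = 1600$)
$M + p{\left(J \right)} = 1600 - 398 = 1202$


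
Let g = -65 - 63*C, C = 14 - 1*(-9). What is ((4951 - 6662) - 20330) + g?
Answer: -23555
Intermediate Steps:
C = 23 (C = 14 + 9 = 23)
g = -1514 (g = -65 - 63*23 = -65 - 1449 = -1514)
((4951 - 6662) - 20330) + g = ((4951 - 6662) - 20330) - 1514 = (-1711 - 20330) - 1514 = -22041 - 1514 = -23555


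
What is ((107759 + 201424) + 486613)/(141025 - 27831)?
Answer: 397898/56597 ≈ 7.0304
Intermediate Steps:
((107759 + 201424) + 486613)/(141025 - 27831) = (309183 + 486613)/113194 = 795796*(1/113194) = 397898/56597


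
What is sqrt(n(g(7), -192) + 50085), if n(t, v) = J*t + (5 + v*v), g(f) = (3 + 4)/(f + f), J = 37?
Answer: sqrt(347890)/2 ≈ 294.91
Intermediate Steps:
g(f) = 7/(2*f) (g(f) = 7/((2*f)) = 7*(1/(2*f)) = 7/(2*f))
n(t, v) = 5 + v**2 + 37*t (n(t, v) = 37*t + (5 + v*v) = 37*t + (5 + v**2) = 5 + v**2 + 37*t)
sqrt(n(g(7), -192) + 50085) = sqrt((5 + (-192)**2 + 37*((7/2)/7)) + 50085) = sqrt((5 + 36864 + 37*((7/2)*(1/7))) + 50085) = sqrt((5 + 36864 + 37*(1/2)) + 50085) = sqrt((5 + 36864 + 37/2) + 50085) = sqrt(73775/2 + 50085) = sqrt(173945/2) = sqrt(347890)/2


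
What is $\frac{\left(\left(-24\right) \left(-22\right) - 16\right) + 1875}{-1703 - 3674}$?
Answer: $- \frac{2387}{5377} \approx -0.44393$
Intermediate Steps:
$\frac{\left(\left(-24\right) \left(-22\right) - 16\right) + 1875}{-1703 - 3674} = \frac{\left(528 - 16\right) + 1875}{-5377} = \left(512 + 1875\right) \left(- \frac{1}{5377}\right) = 2387 \left(- \frac{1}{5377}\right) = - \frac{2387}{5377}$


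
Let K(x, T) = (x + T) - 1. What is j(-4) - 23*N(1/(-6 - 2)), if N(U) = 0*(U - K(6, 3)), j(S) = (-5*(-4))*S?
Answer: -80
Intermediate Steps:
j(S) = 20*S
K(x, T) = -1 + T + x (K(x, T) = (T + x) - 1 = -1 + T + x)
N(U) = 0 (N(U) = 0*(U - (-1 + 3 + 6)) = 0*(U - 1*8) = 0*(U - 8) = 0*(-8 + U) = 0)
j(-4) - 23*N(1/(-6 - 2)) = 20*(-4) - 23*0 = -80 + 0 = -80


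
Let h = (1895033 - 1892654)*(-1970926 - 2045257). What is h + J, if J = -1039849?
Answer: -9555539206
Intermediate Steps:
h = -9554499357 (h = 2379*(-4016183) = -9554499357)
h + J = -9554499357 - 1039849 = -9555539206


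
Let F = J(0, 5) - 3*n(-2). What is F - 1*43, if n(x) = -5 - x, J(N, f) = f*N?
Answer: -34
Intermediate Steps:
J(N, f) = N*f
F = 9 (F = 0*5 - 3*(-5 - 1*(-2)) = 0 - 3*(-5 + 2) = 0 - 3*(-3) = 0 + 9 = 9)
F - 1*43 = 9 - 1*43 = 9 - 43 = -34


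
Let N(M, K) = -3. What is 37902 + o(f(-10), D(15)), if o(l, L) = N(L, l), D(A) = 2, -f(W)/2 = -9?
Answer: 37899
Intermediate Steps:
f(W) = 18 (f(W) = -2*(-9) = 18)
o(l, L) = -3
37902 + o(f(-10), D(15)) = 37902 - 3 = 37899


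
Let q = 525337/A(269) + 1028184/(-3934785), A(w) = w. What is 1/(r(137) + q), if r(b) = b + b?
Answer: 352819055/785609609753 ≈ 0.00044910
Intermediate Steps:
r(b) = 2*b
q = 688937188683/352819055 (q = 525337/269 + 1028184/(-3934785) = 525337*(1/269) + 1028184*(-1/3934785) = 525337/269 - 342728/1311595 = 688937188683/352819055 ≈ 1952.7)
1/(r(137) + q) = 1/(2*137 + 688937188683/352819055) = 1/(274 + 688937188683/352819055) = 1/(785609609753/352819055) = 352819055/785609609753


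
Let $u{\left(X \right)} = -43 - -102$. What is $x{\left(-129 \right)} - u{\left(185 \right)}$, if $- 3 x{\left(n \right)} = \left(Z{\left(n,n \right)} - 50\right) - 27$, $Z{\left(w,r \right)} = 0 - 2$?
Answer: $- \frac{98}{3} \approx -32.667$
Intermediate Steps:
$u{\left(X \right)} = 59$ ($u{\left(X \right)} = -43 + 102 = 59$)
$Z{\left(w,r \right)} = -2$
$x{\left(n \right)} = \frac{79}{3}$ ($x{\left(n \right)} = - \frac{\left(-2 - 50\right) - 27}{3} = - \frac{-52 - 27}{3} = \left(- \frac{1}{3}\right) \left(-79\right) = \frac{79}{3}$)
$x{\left(-129 \right)} - u{\left(185 \right)} = \frac{79}{3} - 59 = - \frac{98}{3}$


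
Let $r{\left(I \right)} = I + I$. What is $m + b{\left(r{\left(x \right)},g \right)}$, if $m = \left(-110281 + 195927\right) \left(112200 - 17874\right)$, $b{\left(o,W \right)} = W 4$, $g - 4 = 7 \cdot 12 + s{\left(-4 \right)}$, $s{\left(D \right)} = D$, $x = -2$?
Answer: $8078644932$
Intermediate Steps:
$r{\left(I \right)} = 2 I$
$g = 84$ ($g = 4 + \left(7 \cdot 12 - 4\right) = 4 + \left(84 - 4\right) = 4 + 80 = 84$)
$b{\left(o,W \right)} = 4 W$
$m = 8078644596$ ($m = 85646 \cdot 94326 = 8078644596$)
$m + b{\left(r{\left(x \right)},g \right)} = 8078644596 + 4 \cdot 84 = 8078644596 + 336 = 8078644932$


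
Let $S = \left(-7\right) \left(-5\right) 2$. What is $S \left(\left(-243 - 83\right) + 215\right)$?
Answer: $-7770$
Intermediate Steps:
$S = 70$ ($S = 35 \cdot 2 = 70$)
$S \left(\left(-243 - 83\right) + 215\right) = 70 \left(\left(-243 - 83\right) + 215\right) = 70 \left(-326 + 215\right) = 70 \left(-111\right) = -7770$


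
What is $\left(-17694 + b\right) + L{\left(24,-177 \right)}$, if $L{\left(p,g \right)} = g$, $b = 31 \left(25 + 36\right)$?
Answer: $-15980$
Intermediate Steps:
$b = 1891$ ($b = 31 \cdot 61 = 1891$)
$\left(-17694 + b\right) + L{\left(24,-177 \right)} = \left(-17694 + 1891\right) - 177 = -15803 - 177 = -15980$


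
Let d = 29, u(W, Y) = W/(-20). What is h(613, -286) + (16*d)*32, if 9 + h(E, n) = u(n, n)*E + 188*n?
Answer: -301631/10 ≈ -30163.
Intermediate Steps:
u(W, Y) = -W/20 (u(W, Y) = W*(-1/20) = -W/20)
h(E, n) = -9 + 188*n - E*n/20 (h(E, n) = -9 + ((-n/20)*E + 188*n) = -9 + (-E*n/20 + 188*n) = -9 + (188*n - E*n/20) = -9 + 188*n - E*n/20)
h(613, -286) + (16*d)*32 = (-9 + 188*(-286) - 1/20*613*(-286)) + (16*29)*32 = (-9 - 53768 + 87659/10) + 464*32 = -450111/10 + 14848 = -301631/10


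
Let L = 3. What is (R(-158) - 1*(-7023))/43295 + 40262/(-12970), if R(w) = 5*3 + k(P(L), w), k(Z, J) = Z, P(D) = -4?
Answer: -165191231/56153615 ≈ -2.9418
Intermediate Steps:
R(w) = 11 (R(w) = 5*3 - 4 = 15 - 4 = 11)
(R(-158) - 1*(-7023))/43295 + 40262/(-12970) = (11 - 1*(-7023))/43295 + 40262/(-12970) = (11 + 7023)*(1/43295) + 40262*(-1/12970) = 7034*(1/43295) - 20131/6485 = 7034/43295 - 20131/6485 = -165191231/56153615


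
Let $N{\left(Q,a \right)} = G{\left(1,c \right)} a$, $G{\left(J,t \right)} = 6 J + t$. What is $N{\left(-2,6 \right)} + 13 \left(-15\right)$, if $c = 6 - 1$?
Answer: $-129$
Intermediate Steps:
$c = 5$
$G{\left(J,t \right)} = t + 6 J$
$N{\left(Q,a \right)} = 11 a$ ($N{\left(Q,a \right)} = \left(5 + 6 \cdot 1\right) a = \left(5 + 6\right) a = 11 a$)
$N{\left(-2,6 \right)} + 13 \left(-15\right) = 11 \cdot 6 + 13 \left(-15\right) = 66 - 195 = -129$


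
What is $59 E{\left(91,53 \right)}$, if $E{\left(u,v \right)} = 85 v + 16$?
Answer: $266739$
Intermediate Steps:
$E{\left(u,v \right)} = 16 + 85 v$
$59 E{\left(91,53 \right)} = 59 \left(16 + 85 \cdot 53\right) = 59 \left(16 + 4505\right) = 59 \cdot 4521 = 266739$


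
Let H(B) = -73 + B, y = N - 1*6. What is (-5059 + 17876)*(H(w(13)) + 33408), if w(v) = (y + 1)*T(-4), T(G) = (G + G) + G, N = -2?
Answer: 428331323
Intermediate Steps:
y = -8 (y = -2 - 1*6 = -2 - 6 = -8)
T(G) = 3*G (T(G) = 2*G + G = 3*G)
w(v) = 84 (w(v) = (-8 + 1)*(3*(-4)) = -7*(-12) = 84)
(-5059 + 17876)*(H(w(13)) + 33408) = (-5059 + 17876)*((-73 + 84) + 33408) = 12817*(11 + 33408) = 12817*33419 = 428331323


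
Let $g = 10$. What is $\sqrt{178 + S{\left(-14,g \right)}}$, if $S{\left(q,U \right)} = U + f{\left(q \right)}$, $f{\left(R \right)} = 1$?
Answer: $3 \sqrt{21} \approx 13.748$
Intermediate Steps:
$S{\left(q,U \right)} = 1 + U$ ($S{\left(q,U \right)} = U + 1 = 1 + U$)
$\sqrt{178 + S{\left(-14,g \right)}} = \sqrt{178 + \left(1 + 10\right)} = \sqrt{178 + 11} = \sqrt{189} = 3 \sqrt{21}$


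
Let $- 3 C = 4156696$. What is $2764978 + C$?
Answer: $\frac{4138238}{3} \approx 1.3794 \cdot 10^{6}$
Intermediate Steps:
$C = - \frac{4156696}{3}$ ($C = \left(- \frac{1}{3}\right) 4156696 = - \frac{4156696}{3} \approx -1.3856 \cdot 10^{6}$)
$2764978 + C = 2764978 - \frac{4156696}{3} = \frac{4138238}{3}$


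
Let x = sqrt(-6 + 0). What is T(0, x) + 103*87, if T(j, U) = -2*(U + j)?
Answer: 8961 - 2*I*sqrt(6) ≈ 8961.0 - 4.899*I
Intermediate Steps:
x = I*sqrt(6) (x = sqrt(-6) = I*sqrt(6) ≈ 2.4495*I)
T(j, U) = -2*U - 2*j
T(0, x) + 103*87 = (-2*I*sqrt(6) - 2*0) + 103*87 = (-2*I*sqrt(6) + 0) + 8961 = -2*I*sqrt(6) + 8961 = 8961 - 2*I*sqrt(6)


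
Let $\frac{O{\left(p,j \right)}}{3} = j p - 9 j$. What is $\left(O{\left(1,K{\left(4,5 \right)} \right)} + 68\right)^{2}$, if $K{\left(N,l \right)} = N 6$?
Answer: $258064$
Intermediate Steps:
$K{\left(N,l \right)} = 6 N$
$O{\left(p,j \right)} = - 27 j + 3 j p$ ($O{\left(p,j \right)} = 3 \left(j p - 9 j\right) = 3 \left(- 9 j + j p\right) = - 27 j + 3 j p$)
$\left(O{\left(1,K{\left(4,5 \right)} \right)} + 68\right)^{2} = \left(3 \cdot 6 \cdot 4 \left(-9 + 1\right) + 68\right)^{2} = \left(3 \cdot 24 \left(-8\right) + 68\right)^{2} = \left(-576 + 68\right)^{2} = \left(-508\right)^{2} = 258064$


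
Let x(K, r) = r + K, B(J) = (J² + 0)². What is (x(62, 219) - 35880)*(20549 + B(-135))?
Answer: -11824961623226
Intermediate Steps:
B(J) = J⁴ (B(J) = (J²)² = J⁴)
x(K, r) = K + r
(x(62, 219) - 35880)*(20549 + B(-135)) = ((62 + 219) - 35880)*(20549 + (-135)⁴) = (281 - 35880)*(20549 + 332150625) = -35599*332171174 = -11824961623226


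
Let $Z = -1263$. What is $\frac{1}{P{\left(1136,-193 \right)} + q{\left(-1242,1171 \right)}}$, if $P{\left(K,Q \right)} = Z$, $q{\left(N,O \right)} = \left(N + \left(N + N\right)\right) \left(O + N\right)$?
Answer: $\frac{1}{263283} \approx 3.7982 \cdot 10^{-6}$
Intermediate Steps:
$q{\left(N,O \right)} = 3 N \left(N + O\right)$ ($q{\left(N,O \right)} = \left(N + 2 N\right) \left(N + O\right) = 3 N \left(N + O\right)$)
$P{\left(K,Q \right)} = -1263$
$\frac{1}{P{\left(1136,-193 \right)} + q{\left(-1242,1171 \right)}} = \frac{1}{-1263 + 3 \left(-1242\right) \left(-1242 + 1171\right)} = \frac{1}{-1263 + 3 \left(-1242\right) \left(-71\right)} = \frac{1}{-1263 + 264546} = \frac{1}{263283}$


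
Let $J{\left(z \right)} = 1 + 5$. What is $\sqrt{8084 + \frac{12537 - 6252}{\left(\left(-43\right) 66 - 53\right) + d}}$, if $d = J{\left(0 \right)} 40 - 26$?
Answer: $\frac{\sqrt{57915778691}}{2677} \approx 89.898$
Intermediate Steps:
$J{\left(z \right)} = 6$
$d = 214$ ($d = 6 \cdot 40 - 26 = 240 - 26 = 214$)
$\sqrt{8084 + \frac{12537 - 6252}{\left(\left(-43\right) 66 - 53\right) + d}} = \sqrt{8084 + \frac{12537 - 6252}{\left(\left(-43\right) 66 - 53\right) + 214}} = \sqrt{8084 + \frac{6285}{\left(-2838 - 53\right) + 214}} = \sqrt{8084 + \frac{6285}{-2891 + 214}} = \sqrt{8084 + \frac{6285}{-2677}} = \sqrt{8084 + 6285 \left(- \frac{1}{2677}\right)} = \sqrt{8084 - \frac{6285}{2677}} = \sqrt{\frac{21634583}{2677}} = \frac{\sqrt{57915778691}}{2677}$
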